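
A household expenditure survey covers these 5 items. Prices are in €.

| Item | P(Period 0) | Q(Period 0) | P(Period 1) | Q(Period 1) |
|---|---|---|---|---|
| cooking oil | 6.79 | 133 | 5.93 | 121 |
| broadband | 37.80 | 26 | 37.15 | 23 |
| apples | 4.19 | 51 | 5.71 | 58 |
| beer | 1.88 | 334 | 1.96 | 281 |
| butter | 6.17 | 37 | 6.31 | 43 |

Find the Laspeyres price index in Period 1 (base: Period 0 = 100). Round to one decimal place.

99.3

Laspeyres price index uses base-period quantities as weights.
ΣP(Period 1)·Q(Period 0) = 5.93×133 + 37.15×26 + 5.71×51 + 1.96×334 + 6.31×37 = 788.69 + 965.9 + 291.21 + 654.64 + 233.47 = 2933.91
ΣP(Period 0)·Q(Period 0) = 6.79×133 + 37.80×26 + 4.19×51 + 1.88×334 + 6.17×37 = 903.07 + 982.8 + 213.69 + 627.92 + 228.29 = 2955.77
Index = 2933.91 / 2955.77 × 100 = 99.2604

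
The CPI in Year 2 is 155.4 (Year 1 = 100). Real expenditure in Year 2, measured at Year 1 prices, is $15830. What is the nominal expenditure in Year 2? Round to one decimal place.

24599.8

Nominal = Real × (Index/100) = 15830 × (155.4/100)
        = 15830 × 1.554 = 24599.8200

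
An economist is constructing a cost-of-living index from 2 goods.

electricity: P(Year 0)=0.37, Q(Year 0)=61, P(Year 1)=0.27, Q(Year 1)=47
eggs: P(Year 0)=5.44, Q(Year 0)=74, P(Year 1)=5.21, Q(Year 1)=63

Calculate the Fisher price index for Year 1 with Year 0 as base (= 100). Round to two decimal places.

Laspeyres component (base-period weights):
ΣP(Year 1)Q(Year 0) = 0.27×61 + 5.21×74 = 16.47 + 385.54 = 402.01
ΣP(Year 0)Q(Year 0) = 0.37×61 + 5.44×74 = 22.57 + 402.56 = 425.13
L = 402.01 / 425.13 × 100 = 94.5617
Paasche component (current-period weights):
ΣP(Year 1)Q(Year 1) = 0.27×47 + 5.21×63 = 12.69 + 328.23 = 340.92
ΣP(Year 0)Q(Year 1) = 0.37×47 + 5.44×63 = 17.39 + 342.72 = 360.11
P = 340.92 / 360.11 × 100 = 94.6711
Fisher = √(L × P) = √(94.5617 × 94.6711) = 94.6164

94.62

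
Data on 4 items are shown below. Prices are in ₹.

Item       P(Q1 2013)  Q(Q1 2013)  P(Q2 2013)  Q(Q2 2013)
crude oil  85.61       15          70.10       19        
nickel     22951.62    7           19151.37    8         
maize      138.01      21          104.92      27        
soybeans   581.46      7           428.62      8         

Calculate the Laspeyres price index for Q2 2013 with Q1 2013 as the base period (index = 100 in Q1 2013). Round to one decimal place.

83.1

Laspeyres price index uses base-period quantities as weights.
ΣP(Q2 2013)·Q(Q1 2013) = 70.10×15 + 19151.37×7 + 104.92×21 + 428.62×7 = 1051.5 + 134059.59 + 2203.32 + 3000.34 = 140314.75
ΣP(Q1 2013)·Q(Q1 2013) = 85.61×15 + 22951.62×7 + 138.01×21 + 581.46×7 = 1284.15 + 160661.34 + 2898.21 + 4070.22 = 168913.92
Index = 140314.75 / 168913.92 × 100 = 83.0688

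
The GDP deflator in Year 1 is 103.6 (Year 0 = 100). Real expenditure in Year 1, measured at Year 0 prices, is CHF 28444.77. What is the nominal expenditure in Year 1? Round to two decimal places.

Nominal = Real × (Index/100) = 28444.77 × (103.6/100)
        = 28444.77 × 1.036 = 29468.7817

29468.78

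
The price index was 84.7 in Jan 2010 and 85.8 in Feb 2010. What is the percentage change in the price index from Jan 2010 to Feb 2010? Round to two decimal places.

1.30%

Change = (85.8 − 84.7) / 84.7 × 100
       = 1.1 / 84.7 × 100 = 1.2987%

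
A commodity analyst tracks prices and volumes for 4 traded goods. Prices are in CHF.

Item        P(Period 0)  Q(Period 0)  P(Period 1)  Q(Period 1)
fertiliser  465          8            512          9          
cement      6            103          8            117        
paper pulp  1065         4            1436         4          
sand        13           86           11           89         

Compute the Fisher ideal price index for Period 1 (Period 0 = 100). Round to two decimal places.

Laspeyres component (base-period weights):
ΣP(Period 1)Q(Period 0) = 512×8 + 8×103 + 1436×4 + 11×86 = 4096 + 824 + 5744 + 946 = 11610
ΣP(Period 0)Q(Period 0) = 465×8 + 6×103 + 1065×4 + 13×86 = 3720 + 618 + 4260 + 1118 = 9716
L = 11610 / 9716 × 100 = 119.4936
Paasche component (current-period weights):
ΣP(Period 1)Q(Period 1) = 512×9 + 8×117 + 1436×4 + 11×89 = 4608 + 936 + 5744 + 979 = 12267
ΣP(Period 0)Q(Period 1) = 465×9 + 6×117 + 1065×4 + 13×89 = 4185 + 702 + 4260 + 1157 = 10304
P = 12267 / 10304 × 100 = 119.0509
Fisher = √(L × P) = √(119.4936 × 119.0509) = 119.2720

119.27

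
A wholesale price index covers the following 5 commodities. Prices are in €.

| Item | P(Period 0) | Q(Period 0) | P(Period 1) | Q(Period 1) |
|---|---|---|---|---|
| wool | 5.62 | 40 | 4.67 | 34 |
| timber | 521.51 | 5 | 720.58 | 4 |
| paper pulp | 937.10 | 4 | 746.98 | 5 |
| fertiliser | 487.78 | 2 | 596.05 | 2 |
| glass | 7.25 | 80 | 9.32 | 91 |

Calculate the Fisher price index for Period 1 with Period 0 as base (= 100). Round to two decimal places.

Laspeyres component (base-period weights):
ΣP(Period 1)Q(Period 0) = 4.67×40 + 720.58×5 + 746.98×4 + 596.05×2 + 9.32×80 = 186.8 + 3602.9 + 2987.92 + 1192.1 + 745.6 = 8715.32
ΣP(Period 0)Q(Period 0) = 5.62×40 + 521.51×5 + 937.10×4 + 487.78×2 + 7.25×80 = 224.8 + 2607.55 + 3748.4 + 975.56 + 580 = 8136.31
L = 8715.32 / 8136.31 × 100 = 107.1164
Paasche component (current-period weights):
ΣP(Period 1)Q(Period 1) = 4.67×34 + 720.58×4 + 746.98×5 + 596.05×2 + 9.32×91 = 158.78 + 2882.32 + 3734.9 + 1192.1 + 848.12 = 8816.22
ΣP(Period 0)Q(Period 1) = 5.62×34 + 521.51×4 + 937.10×5 + 487.78×2 + 7.25×91 = 191.08 + 2086.04 + 4685.5 + 975.56 + 659.75 = 8597.93
P = 8816.22 / 8597.93 × 100 = 102.5389
Fisher = √(L × P) = √(107.1164 × 102.5389) = 104.8026

104.80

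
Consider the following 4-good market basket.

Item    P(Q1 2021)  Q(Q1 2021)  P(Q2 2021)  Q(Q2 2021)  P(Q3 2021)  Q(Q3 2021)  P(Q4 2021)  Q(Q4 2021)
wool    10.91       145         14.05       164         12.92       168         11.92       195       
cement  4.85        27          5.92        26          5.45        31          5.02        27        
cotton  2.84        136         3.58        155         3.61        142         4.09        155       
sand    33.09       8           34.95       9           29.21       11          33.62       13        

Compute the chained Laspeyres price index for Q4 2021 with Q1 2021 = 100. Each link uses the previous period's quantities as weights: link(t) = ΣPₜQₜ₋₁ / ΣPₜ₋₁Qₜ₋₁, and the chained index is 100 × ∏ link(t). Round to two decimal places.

113.79

Link Q1 2021→Q2 2021:
ΣP(Q2 2021)Q(Q1 2021) = 14.05×145 + 5.92×27 + 3.58×136 + 34.95×8 = 2037.25 + 159.84 + 486.88 + 279.6 = 2963.57
ΣP(Q1 2021)Q(Q1 2021) = 10.91×145 + 4.85×27 + 2.84×136 + 33.09×8 = 1581.95 + 130.95 + 386.24 + 264.72 = 2363.86
link = 2963.57/2363.86 = 1.253699
Link Q2 2021→Q3 2021:
ΣP(Q3 2021)Q(Q2 2021) = 12.92×164 + 5.45×26 + 3.61×155 + 29.21×9 = 2118.88 + 141.7 + 559.55 + 262.89 = 3083.02
ΣP(Q2 2021)Q(Q2 2021) = 14.05×164 + 5.92×26 + 3.58×155 + 34.95×9 = 2304.2 + 153.92 + 554.9 + 314.55 = 3327.57
link = 3083.02/3327.57 = 0.926508
Link Q3 2021→Q4 2021:
ΣP(Q4 2021)Q(Q3 2021) = 11.92×168 + 5.02×31 + 4.09×142 + 33.62×11 = 2002.56 + 155.62 + 580.78 + 369.82 = 3108.78
ΣP(Q3 2021)Q(Q3 2021) = 12.92×168 + 5.45×31 + 3.61×142 + 29.21×11 = 2170.56 + 168.95 + 512.62 + 321.31 = 3173.44
link = 3108.78/3173.44 = 0.979625
Chained index = 100 × 1.253699 × 0.926508 × 0.979625 = 113.7895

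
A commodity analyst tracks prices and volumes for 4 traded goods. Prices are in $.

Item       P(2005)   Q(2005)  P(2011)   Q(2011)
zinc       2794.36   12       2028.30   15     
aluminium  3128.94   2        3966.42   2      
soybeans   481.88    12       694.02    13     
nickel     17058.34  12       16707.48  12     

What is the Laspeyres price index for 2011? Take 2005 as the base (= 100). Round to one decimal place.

96.3

Laspeyres price index uses base-period quantities as weights.
ΣP(2011)·Q(2005) = 2028.30×12 + 3966.42×2 + 694.02×12 + 16707.48×12 = 24339.6 + 7932.84 + 8328.24 + 200489.76 = 241090.44
ΣP(2005)·Q(2005) = 2794.36×12 + 3128.94×2 + 481.88×12 + 17058.34×12 = 33532.32 + 6257.88 + 5782.56 + 204700.08 = 250272.84
Index = 241090.44 / 250272.84 × 100 = 96.3310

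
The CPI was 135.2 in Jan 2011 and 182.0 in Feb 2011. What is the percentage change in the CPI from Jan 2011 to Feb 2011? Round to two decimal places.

34.62%

Change = (182.0 − 135.2) / 135.2 × 100
       = 46.8 / 135.2 × 100 = 34.6154%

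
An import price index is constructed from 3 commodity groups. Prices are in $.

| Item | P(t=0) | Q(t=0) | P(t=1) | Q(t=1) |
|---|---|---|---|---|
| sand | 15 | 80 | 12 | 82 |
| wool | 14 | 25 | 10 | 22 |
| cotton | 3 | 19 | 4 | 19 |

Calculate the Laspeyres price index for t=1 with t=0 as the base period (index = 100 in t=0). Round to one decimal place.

80.0

Laspeyres price index uses base-period quantities as weights.
ΣP(t=1)·Q(t=0) = 12×80 + 10×25 + 4×19 = 960 + 250 + 76 = 1286
ΣP(t=0)·Q(t=0) = 15×80 + 14×25 + 3×19 = 1200 + 350 + 57 = 1607
Index = 1286 / 1607 × 100 = 80.0249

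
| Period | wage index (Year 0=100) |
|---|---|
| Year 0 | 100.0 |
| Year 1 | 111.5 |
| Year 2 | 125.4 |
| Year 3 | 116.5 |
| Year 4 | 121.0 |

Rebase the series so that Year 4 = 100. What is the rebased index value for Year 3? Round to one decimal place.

Rebased(Year 3) = 116.5 / 121.0 × 100 = 96.2810

96.3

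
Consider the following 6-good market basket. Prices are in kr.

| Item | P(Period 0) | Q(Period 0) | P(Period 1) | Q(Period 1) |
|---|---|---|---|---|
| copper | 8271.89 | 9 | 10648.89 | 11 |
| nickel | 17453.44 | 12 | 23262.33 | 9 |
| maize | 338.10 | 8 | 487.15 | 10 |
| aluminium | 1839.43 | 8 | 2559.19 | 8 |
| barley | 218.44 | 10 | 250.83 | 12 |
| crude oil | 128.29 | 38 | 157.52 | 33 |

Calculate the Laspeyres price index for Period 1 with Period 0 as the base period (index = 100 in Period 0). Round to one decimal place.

132.3

Laspeyres price index uses base-period quantities as weights.
ΣP(Period 1)·Q(Period 0) = 10648.89×9 + 23262.33×12 + 487.15×8 + 2559.19×8 + 250.83×10 + 157.52×38 = 95840.01 + 279147.96 + 3897.2 + 20473.52 + 2508.3 + 5985.76 = 407852.75
ΣP(Period 0)·Q(Period 0) = 8271.89×9 + 17453.44×12 + 338.10×8 + 1839.43×8 + 218.44×10 + 128.29×38 = 74447.01 + 209441.28 + 2704.8 + 14715.44 + 2184.4 + 4875.02 = 308367.95
Index = 407852.75 / 308367.95 × 100 = 132.2617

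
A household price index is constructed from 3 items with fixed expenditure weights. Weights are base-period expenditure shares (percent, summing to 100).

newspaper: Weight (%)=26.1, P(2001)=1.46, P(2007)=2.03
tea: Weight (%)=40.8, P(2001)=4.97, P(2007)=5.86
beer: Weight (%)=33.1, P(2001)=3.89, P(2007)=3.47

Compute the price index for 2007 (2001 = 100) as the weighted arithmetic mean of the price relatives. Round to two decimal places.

newspaper: 26.1 × (2.03/1.46) = 26.1 × 1.390411 = 36.2897
tea: 40.8 × (5.86/4.97) = 40.8 × 1.179074 = 48.1062
beer: 33.1 × (3.47/3.89) = 33.1 × 0.892031 = 29.5262
Index = Σ wᵢ·(p₁ᵢ/p₀ᵢ) = 36.2897 + 48.1062 + 29.5262 = 113.9222

113.92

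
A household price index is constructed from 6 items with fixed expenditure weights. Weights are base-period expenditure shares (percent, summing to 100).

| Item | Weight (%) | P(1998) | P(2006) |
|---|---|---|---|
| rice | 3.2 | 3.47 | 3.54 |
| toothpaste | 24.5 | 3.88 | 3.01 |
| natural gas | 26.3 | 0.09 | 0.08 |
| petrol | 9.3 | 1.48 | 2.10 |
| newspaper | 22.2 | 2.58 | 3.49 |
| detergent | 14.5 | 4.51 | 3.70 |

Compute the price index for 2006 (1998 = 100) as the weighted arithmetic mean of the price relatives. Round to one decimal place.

100.8

rice: 3.2 × (3.54/3.47) = 3.2 × 1.020173 = 3.2646
toothpaste: 24.5 × (3.01/3.88) = 24.5 × 0.775773 = 19.0064
natural gas: 26.3 × (0.08/0.09) = 26.3 × 0.888889 = 23.3778
petrol: 9.3 × (2.10/1.48) = 9.3 × 1.418919 = 13.1959
newspaper: 22.2 × (3.49/2.58) = 22.2 × 1.352713 = 30.0302
detergent: 14.5 × (3.70/4.51) = 14.5 × 0.820399 = 11.8958
Index = Σ wᵢ·(p₁ᵢ/p₀ᵢ) = 3.2646 + 19.0064 + 23.3778 + 13.1959 + 30.0302 + 11.8958 = 100.7707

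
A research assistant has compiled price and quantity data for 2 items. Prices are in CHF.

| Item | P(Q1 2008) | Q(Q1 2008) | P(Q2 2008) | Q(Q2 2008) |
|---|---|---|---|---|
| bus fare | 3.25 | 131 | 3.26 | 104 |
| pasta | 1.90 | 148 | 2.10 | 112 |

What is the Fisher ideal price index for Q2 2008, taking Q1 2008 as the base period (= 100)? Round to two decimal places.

104.31

Laspeyres component (base-period weights):
ΣP(Q2 2008)Q(Q1 2008) = 3.26×131 + 2.10×148 = 427.06 + 310.8 = 737.86
ΣP(Q1 2008)Q(Q1 2008) = 3.25×131 + 1.90×148 = 425.75 + 281.2 = 706.95
L = 737.86 / 706.95 × 100 = 104.3723
Paasche component (current-period weights):
ΣP(Q2 2008)Q(Q2 2008) = 3.26×104 + 2.10×112 = 339.04 + 235.2 = 574.24
ΣP(Q1 2008)Q(Q2 2008) = 3.25×104 + 1.90×112 = 338 + 212.8 = 550.8
P = 574.24 / 550.8 × 100 = 104.2556
Fisher = √(L × P) = √(104.3723 × 104.2556) = 104.3139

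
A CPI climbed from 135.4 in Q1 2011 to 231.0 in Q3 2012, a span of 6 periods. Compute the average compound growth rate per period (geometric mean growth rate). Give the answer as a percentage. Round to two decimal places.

Growth factor = (231.0/135.4)^(1/6) = (1.706056)^(1/6) = 1.093114
Growth rate = 1.093114 − 1 = 0.093114 = 9.3114%

9.31%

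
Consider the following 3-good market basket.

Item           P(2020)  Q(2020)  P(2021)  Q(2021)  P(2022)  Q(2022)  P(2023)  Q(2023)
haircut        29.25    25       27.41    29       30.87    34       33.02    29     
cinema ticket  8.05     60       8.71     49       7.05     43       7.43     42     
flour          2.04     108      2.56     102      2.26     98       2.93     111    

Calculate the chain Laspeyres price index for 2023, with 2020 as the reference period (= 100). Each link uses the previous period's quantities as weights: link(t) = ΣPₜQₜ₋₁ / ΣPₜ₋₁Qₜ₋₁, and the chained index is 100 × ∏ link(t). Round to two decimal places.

Link 2020→2021:
ΣP(2021)Q(2020) = 27.41×25 + 8.71×60 + 2.56×108 = 685.25 + 522.6 + 276.48 = 1484.33
ΣP(2020)Q(2020) = 29.25×25 + 8.05×60 + 2.04×108 = 731.25 + 483 + 220.32 = 1434.57
link = 1484.33/1434.57 = 1.034686
Link 2021→2022:
ΣP(2022)Q(2021) = 30.87×29 + 7.05×49 + 2.26×102 = 895.23 + 345.45 + 230.52 = 1471.2
ΣP(2021)Q(2021) = 27.41×29 + 8.71×49 + 2.56×102 = 794.89 + 426.79 + 261.12 = 1482.8
link = 1471.2/1482.8 = 0.992177
Link 2022→2023:
ΣP(2023)Q(2022) = 33.02×34 + 7.43×43 + 2.93×98 = 1122.68 + 319.49 + 287.14 = 1729.31
ΣP(2022)Q(2022) = 30.87×34 + 7.05×43 + 2.26×98 = 1049.58 + 303.15 + 221.48 = 1574.21
link = 1729.31/1574.21 = 1.098526
Chained index = 100 × 1.034686 × 0.992177 × 1.098526 = 112.7738

112.77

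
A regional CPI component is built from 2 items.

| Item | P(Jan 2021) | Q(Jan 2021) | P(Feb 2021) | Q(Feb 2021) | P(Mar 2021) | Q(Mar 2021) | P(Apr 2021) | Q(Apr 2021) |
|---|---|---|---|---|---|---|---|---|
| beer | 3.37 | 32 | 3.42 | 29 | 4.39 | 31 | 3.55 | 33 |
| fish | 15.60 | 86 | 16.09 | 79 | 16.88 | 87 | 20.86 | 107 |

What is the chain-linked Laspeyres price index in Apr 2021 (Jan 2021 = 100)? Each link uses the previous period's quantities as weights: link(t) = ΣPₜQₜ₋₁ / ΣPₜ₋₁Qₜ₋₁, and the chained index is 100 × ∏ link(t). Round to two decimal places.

Link Jan 2021→Feb 2021:
ΣP(Feb 2021)Q(Jan 2021) = 3.42×32 + 16.09×86 = 109.44 + 1383.74 = 1493.18
ΣP(Jan 2021)Q(Jan 2021) = 3.37×32 + 15.60×86 = 107.84 + 1341.6 = 1449.44
link = 1493.18/1449.44 = 1.030177
Link Feb 2021→Mar 2021:
ΣP(Mar 2021)Q(Feb 2021) = 4.39×29 + 16.88×79 = 127.31 + 1333.52 = 1460.83
ΣP(Feb 2021)Q(Feb 2021) = 3.42×29 + 16.09×79 = 99.18 + 1271.11 = 1370.29
link = 1460.83/1370.29 = 1.066074
Link Mar 2021→Apr 2021:
ΣP(Apr 2021)Q(Mar 2021) = 3.55×31 + 20.86×87 = 110.05 + 1814.82 = 1924.87
ΣP(Mar 2021)Q(Mar 2021) = 4.39×31 + 16.88×87 = 136.09 + 1468.56 = 1604.65
link = 1924.87/1604.65 = 1.199558
Chained index = 100 × 1.030177 × 1.066074 × 1.199558 = 131.7408

131.74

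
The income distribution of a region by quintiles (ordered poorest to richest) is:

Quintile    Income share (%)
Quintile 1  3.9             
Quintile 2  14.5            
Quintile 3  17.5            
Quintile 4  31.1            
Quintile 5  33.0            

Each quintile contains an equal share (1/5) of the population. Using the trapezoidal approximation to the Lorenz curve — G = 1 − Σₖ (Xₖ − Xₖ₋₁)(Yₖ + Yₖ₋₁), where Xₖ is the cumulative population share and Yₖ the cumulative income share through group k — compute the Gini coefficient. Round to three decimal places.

Cumulative income shares Yₖ: 0.0390, 0.1840, 0.3590, 0.6700, 1.0000
Σ (Xₖ−Xₖ₋₁)(Yₖ+Yₖ₋₁) = (1/5)(0.0390+0.0000) + (1/5)(0.1840+0.0390) + (1/5)(0.3590+0.1840) + (1/5)(0.6700+0.3590) + (1/5)(1.0000+0.6700)
  = 0.0078 + 0.0446 + 0.1086 + 0.2058 + 0.3340 = 0.7008
G = 1 − 0.7008 = 0.2992

0.299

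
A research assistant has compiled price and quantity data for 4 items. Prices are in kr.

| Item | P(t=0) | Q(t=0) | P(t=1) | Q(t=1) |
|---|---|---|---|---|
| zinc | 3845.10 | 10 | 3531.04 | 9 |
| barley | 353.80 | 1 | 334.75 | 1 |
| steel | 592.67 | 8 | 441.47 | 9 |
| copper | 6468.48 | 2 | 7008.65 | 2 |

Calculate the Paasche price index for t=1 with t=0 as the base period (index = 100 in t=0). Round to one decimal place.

94.1

Paasche price index uses current-period quantities as weights.
ΣP(t=1)·Q(t=1) = 3531.04×9 + 334.75×1 + 441.47×9 + 7008.65×2 = 31779.36 + 334.75 + 3973.23 + 14017.3 = 50104.64
ΣP(t=0)·Q(t=1) = 3845.10×9 + 353.80×1 + 592.67×9 + 6468.48×2 = 34605.9 + 353.8 + 5334.03 + 12936.96 = 53230.69
Index = 50104.64 / 53230.69 × 100 = 94.1274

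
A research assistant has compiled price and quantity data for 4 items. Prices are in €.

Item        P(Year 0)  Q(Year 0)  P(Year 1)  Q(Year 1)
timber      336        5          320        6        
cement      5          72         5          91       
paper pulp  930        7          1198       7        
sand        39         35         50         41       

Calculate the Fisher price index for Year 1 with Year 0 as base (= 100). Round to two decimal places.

121.54

Laspeyres component (base-period weights):
ΣP(Year 1)Q(Year 0) = 320×5 + 5×72 + 1198×7 + 50×35 = 1600 + 360 + 8386 + 1750 = 12096
ΣP(Year 0)Q(Year 0) = 336×5 + 5×72 + 930×7 + 39×35 = 1680 + 360 + 6510 + 1365 = 9915
L = 12096 / 9915 × 100 = 121.9970
Paasche component (current-period weights):
ΣP(Year 1)Q(Year 1) = 320×6 + 5×91 + 1198×7 + 50×41 = 1920 + 455 + 8386 + 2050 = 12811
ΣP(Year 0)Q(Year 1) = 336×6 + 5×91 + 930×7 + 39×41 = 2016 + 455 + 6510 + 1599 = 10580
P = 12811 / 10580 × 100 = 121.0870
Fisher = √(L × P) = √(121.9970 × 121.0870) = 121.5411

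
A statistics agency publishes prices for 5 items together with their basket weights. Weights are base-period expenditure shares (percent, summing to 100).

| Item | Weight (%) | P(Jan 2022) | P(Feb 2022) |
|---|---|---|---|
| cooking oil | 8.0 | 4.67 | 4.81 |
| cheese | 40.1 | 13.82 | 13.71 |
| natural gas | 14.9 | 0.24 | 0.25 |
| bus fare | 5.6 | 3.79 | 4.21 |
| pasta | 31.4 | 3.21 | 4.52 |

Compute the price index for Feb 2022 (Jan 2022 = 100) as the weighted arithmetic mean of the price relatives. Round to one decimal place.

cooking oil: 8.0 × (4.81/4.67) = 8.0 × 1.029979 = 8.2398
cheese: 40.1 × (13.71/13.82) = 40.1 × 0.992041 = 39.7808
natural gas: 14.9 × (0.25/0.24) = 14.9 × 1.041667 = 15.5208
bus fare: 5.6 × (4.21/3.79) = 5.6 × 1.110818 = 6.2206
pasta: 31.4 × (4.52/3.21) = 31.4 × 1.408100 = 44.2143
Index = Σ wᵢ·(p₁ᵢ/p₀ᵢ) = 8.2398 + 39.7808 + 15.5208 + 6.2206 + 44.2143 = 113.9764

114.0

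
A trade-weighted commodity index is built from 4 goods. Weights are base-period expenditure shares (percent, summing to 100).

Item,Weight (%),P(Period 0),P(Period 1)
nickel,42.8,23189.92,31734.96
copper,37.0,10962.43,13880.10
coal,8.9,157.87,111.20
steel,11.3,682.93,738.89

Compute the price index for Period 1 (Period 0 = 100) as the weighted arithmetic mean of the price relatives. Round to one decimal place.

nickel: 42.8 × (31734.96/23189.92) = 42.8 × 1.368481 = 58.5710
copper: 37.0 × (13880.10/10962.43) = 37.0 × 1.266152 = 46.8476
coal: 8.9 × (111.20/157.87) = 8.9 × 0.704377 = 6.2690
steel: 11.3 × (738.89/682.93) = 11.3 × 1.081941 = 12.2259
Index = Σ wᵢ·(p₁ᵢ/p₀ᵢ) = 58.5710 + 46.8476 + 6.2690 + 12.2259 = 123.9135

123.9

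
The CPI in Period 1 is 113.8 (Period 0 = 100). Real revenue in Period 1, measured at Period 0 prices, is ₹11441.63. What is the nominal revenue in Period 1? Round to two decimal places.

Nominal = Real × (Index/100) = 11441.63 × (113.8/100)
        = 11441.63 × 1.138 = 13020.5749

13020.57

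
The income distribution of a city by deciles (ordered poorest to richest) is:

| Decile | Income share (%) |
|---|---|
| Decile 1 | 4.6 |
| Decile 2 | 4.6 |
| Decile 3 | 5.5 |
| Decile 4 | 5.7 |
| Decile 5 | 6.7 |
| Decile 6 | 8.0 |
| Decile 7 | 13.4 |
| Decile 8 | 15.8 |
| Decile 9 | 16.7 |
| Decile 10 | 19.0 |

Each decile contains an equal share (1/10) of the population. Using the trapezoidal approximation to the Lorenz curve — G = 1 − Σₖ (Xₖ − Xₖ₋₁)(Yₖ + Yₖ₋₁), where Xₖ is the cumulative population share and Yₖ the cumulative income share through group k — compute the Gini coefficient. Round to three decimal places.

0.290

Cumulative income shares Yₖ: 0.0460, 0.0920, 0.1470, 0.2040, 0.2710, 0.3510, 0.4850, 0.6430, 0.8100, 1.0000
Σ (Xₖ−Xₖ₋₁)(Yₖ+Yₖ₋₁) = (1/10)(0.0460+0.0000) + (1/10)(0.0920+0.0460) + (1/10)(0.1470+0.0920) + (1/10)(0.2040+0.1470) + (1/10)(0.2710+0.2040) + (1/10)(0.3510+0.2710) + (1/10)(0.4850+0.3510) + (1/10)(0.6430+0.4850) + (1/10)(0.8100+0.6430) + (1/10)(1.0000+0.8100)
  = 0.0046 + 0.0138 + 0.0239 + 0.0351 + 0.0475 + 0.0622 + 0.0836 + 0.1128 + 0.1453 + 0.1810 = 0.7098
G = 1 − 0.7098 = 0.2902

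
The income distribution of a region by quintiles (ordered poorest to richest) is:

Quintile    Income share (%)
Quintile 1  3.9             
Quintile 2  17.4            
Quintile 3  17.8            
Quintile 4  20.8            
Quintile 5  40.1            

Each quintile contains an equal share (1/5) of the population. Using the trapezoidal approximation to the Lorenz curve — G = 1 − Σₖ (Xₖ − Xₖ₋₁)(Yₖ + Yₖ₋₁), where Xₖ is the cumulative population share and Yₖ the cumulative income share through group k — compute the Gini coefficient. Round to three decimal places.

Cumulative income shares Yₖ: 0.0390, 0.2130, 0.3910, 0.5990, 1.0000
Σ (Xₖ−Xₖ₋₁)(Yₖ+Yₖ₋₁) = (1/5)(0.0390+0.0000) + (1/5)(0.2130+0.0390) + (1/5)(0.3910+0.2130) + (1/5)(0.5990+0.3910) + (1/5)(1.0000+0.5990)
  = 0.0078 + 0.0504 + 0.1208 + 0.1980 + 0.3198 = 0.6968
G = 1 − 0.6968 = 0.3032

0.303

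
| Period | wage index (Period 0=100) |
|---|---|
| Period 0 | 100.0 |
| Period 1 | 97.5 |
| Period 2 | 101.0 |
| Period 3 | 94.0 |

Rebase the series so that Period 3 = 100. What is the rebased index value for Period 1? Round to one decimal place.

103.7

Rebased(Period 1) = 97.5 / 94.0 × 100 = 103.7234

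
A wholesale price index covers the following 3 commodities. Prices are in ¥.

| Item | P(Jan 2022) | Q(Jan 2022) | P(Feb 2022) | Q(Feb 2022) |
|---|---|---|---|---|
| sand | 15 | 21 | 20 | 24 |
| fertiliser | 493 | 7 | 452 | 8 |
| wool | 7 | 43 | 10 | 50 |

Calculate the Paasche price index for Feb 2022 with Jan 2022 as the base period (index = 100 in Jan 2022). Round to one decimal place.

Paasche price index uses current-period quantities as weights.
ΣP(Feb 2022)·Q(Feb 2022) = 20×24 + 452×8 + 10×50 = 480 + 3616 + 500 = 4596
ΣP(Jan 2022)·Q(Feb 2022) = 15×24 + 493×8 + 7×50 = 360 + 3944 + 350 = 4654
Index = 4596 / 4654 × 100 = 98.7538

98.8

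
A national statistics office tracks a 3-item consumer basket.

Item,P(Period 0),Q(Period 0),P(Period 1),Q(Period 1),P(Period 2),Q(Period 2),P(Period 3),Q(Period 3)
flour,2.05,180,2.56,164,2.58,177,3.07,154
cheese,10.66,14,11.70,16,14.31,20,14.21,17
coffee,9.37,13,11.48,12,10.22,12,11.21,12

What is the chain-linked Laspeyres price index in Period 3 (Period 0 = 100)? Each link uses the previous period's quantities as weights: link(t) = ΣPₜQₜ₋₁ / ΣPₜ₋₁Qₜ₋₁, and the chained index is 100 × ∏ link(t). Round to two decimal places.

Link Period 0→Period 1:
ΣP(Period 1)Q(Period 0) = 2.56×180 + 11.70×14 + 11.48×13 = 460.8 + 163.8 + 149.24 = 773.84
ΣP(Period 0)Q(Period 0) = 2.05×180 + 10.66×14 + 9.37×13 = 369 + 149.24 + 121.81 = 640.05
link = 773.84/640.05 = 1.209031
Link Period 1→Period 2:
ΣP(Period 2)Q(Period 1) = 2.58×164 + 14.31×16 + 10.22×12 = 423.12 + 228.96 + 122.64 = 774.72
ΣP(Period 1)Q(Period 1) = 2.56×164 + 11.70×16 + 11.48×12 = 419.84 + 187.2 + 137.76 = 744.8
link = 774.72/744.8 = 1.040172
Link Period 2→Period 3:
ΣP(Period 3)Q(Period 2) = 3.07×177 + 14.21×20 + 11.21×12 = 543.39 + 284.2 + 134.52 = 962.11
ΣP(Period 2)Q(Period 2) = 2.58×177 + 14.31×20 + 10.22×12 = 456.66 + 286.2 + 122.64 = 865.5
link = 962.11/865.5 = 1.111623
Chained index = 100 × 1.209031 × 1.040172 × 1.111623 = 139.7977

139.80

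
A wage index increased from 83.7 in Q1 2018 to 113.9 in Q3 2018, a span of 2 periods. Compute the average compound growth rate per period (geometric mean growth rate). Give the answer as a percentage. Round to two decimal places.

Growth factor = (113.9/83.7)^(1/2) = (1.360812)^(1/2) = 1.166539
Growth rate = 1.166539 − 1 = 0.166539 = 16.6539%

16.65%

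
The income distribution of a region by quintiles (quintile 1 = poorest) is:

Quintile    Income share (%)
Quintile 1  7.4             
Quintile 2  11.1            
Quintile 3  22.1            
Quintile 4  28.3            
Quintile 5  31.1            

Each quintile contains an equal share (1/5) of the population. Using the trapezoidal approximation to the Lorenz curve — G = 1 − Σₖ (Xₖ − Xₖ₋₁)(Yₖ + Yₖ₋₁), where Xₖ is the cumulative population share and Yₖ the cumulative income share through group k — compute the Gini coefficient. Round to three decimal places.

0.258

Cumulative income shares Yₖ: 0.0740, 0.1850, 0.4060, 0.6890, 1.0000
Σ (Xₖ−Xₖ₋₁)(Yₖ+Yₖ₋₁) = (1/5)(0.0740+0.0000) + (1/5)(0.1850+0.0740) + (1/5)(0.4060+0.1850) + (1/5)(0.6890+0.4060) + (1/5)(1.0000+0.6890)
  = 0.0148 + 0.0518 + 0.1182 + 0.2190 + 0.3378 = 0.7416
G = 1 − 0.7416 = 0.2584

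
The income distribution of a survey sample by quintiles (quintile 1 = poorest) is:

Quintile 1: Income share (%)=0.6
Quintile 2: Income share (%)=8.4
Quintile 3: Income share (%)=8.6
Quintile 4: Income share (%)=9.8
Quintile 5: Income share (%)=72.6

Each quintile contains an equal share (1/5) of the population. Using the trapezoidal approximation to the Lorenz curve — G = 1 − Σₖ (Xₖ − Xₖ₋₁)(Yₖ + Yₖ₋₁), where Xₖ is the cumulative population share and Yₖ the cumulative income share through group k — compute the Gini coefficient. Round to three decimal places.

0.582

Cumulative income shares Yₖ: 0.0060, 0.0900, 0.1760, 0.2740, 1.0000
Σ (Xₖ−Xₖ₋₁)(Yₖ+Yₖ₋₁) = (1/5)(0.0060+0.0000) + (1/5)(0.0900+0.0060) + (1/5)(0.1760+0.0900) + (1/5)(0.2740+0.1760) + (1/5)(1.0000+0.2740)
  = 0.0012 + 0.0192 + 0.0532 + 0.0900 + 0.2548 = 0.4184
G = 1 − 0.4184 = 0.5816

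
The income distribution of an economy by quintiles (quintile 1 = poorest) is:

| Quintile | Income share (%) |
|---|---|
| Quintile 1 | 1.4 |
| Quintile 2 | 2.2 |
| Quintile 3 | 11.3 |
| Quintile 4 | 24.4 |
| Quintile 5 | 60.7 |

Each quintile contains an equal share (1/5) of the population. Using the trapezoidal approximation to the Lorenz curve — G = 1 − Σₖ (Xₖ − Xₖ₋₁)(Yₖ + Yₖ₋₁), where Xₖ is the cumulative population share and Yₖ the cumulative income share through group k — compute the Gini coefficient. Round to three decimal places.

0.563

Cumulative income shares Yₖ: 0.0140, 0.0360, 0.1490, 0.3930, 1.0000
Σ (Xₖ−Xₖ₋₁)(Yₖ+Yₖ₋₁) = (1/5)(0.0140+0.0000) + (1/5)(0.0360+0.0140) + (1/5)(0.1490+0.0360) + (1/5)(0.3930+0.1490) + (1/5)(1.0000+0.3930)
  = 0.0028 + 0.0100 + 0.0370 + 0.1084 + 0.2786 = 0.4368
G = 1 − 0.4368 = 0.5632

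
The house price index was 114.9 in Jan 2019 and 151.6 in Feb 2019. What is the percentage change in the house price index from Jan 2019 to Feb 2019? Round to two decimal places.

31.94%

Change = (151.6 − 114.9) / 114.9 × 100
       = 36.7 / 114.9 × 100 = 31.9408%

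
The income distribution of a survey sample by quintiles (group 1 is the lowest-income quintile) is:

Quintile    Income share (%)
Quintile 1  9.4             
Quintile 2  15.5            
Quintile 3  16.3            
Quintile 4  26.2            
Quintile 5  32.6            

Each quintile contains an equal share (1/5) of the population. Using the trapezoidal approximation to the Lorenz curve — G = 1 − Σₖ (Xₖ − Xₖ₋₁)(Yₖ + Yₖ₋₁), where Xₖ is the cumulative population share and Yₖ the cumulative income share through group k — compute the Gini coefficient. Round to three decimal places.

Cumulative income shares Yₖ: 0.0940, 0.2490, 0.4120, 0.6740, 1.0000
Σ (Xₖ−Xₖ₋₁)(Yₖ+Yₖ₋₁) = (1/5)(0.0940+0.0000) + (1/5)(0.2490+0.0940) + (1/5)(0.4120+0.2490) + (1/5)(0.6740+0.4120) + (1/5)(1.0000+0.6740)
  = 0.0188 + 0.0686 + 0.1322 + 0.2172 + 0.3348 = 0.7716
G = 1 − 0.7716 = 0.2284

0.228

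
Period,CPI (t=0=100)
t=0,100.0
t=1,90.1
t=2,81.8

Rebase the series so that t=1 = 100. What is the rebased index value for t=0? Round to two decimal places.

Rebased(t=0) = 100.0 / 90.1 × 100 = 110.9878

110.99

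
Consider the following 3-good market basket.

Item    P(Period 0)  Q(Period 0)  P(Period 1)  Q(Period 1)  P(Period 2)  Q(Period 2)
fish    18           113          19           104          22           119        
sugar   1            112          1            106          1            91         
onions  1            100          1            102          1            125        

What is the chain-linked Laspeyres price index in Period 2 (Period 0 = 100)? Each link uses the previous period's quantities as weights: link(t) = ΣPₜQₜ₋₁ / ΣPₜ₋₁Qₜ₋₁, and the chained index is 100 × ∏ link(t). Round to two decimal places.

Link Period 0→Period 1:
ΣP(Period 1)Q(Period 0) = 19×113 + 1×112 + 1×100 = 2147 + 112 + 100 = 2359
ΣP(Period 0)Q(Period 0) = 18×113 + 1×112 + 1×100 = 2034 + 112 + 100 = 2246
link = 2359/2246 = 1.050312
Link Period 1→Period 2:
ΣP(Period 2)Q(Period 1) = 22×104 + 1×106 + 1×102 = 2288 + 106 + 102 = 2496
ΣP(Period 1)Q(Period 1) = 19×104 + 1×106 + 1×102 = 1976 + 106 + 102 = 2184
link = 2496/2184 = 1.142857
Chained index = 100 × 1.050312 × 1.142857 = 120.0356

120.04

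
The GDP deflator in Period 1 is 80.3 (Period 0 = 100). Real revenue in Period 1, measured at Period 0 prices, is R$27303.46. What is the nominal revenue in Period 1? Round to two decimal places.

Nominal = Real × (Index/100) = 27303.46 × (80.3/100)
        = 27303.46 × 0.803 = 21924.6784

21924.68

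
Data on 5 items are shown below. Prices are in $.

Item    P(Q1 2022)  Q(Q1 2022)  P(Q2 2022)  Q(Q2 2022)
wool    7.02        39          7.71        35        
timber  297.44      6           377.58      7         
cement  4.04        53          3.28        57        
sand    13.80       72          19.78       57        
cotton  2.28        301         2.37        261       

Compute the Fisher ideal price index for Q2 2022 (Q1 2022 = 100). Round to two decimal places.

Laspeyres component (base-period weights):
ΣP(Q2 2022)Q(Q1 2022) = 7.71×39 + 377.58×6 + 3.28×53 + 19.78×72 + 2.37×301 = 300.69 + 2265.48 + 173.84 + 1424.16 + 713.37 = 4877.54
ΣP(Q1 2022)Q(Q1 2022) = 7.02×39 + 297.44×6 + 4.04×53 + 13.80×72 + 2.28×301 = 273.78 + 1784.64 + 214.12 + 993.6 + 686.28 = 3952.42
L = 4877.54 / 3952.42 × 100 = 123.4064
Paasche component (current-period weights):
ΣP(Q2 2022)Q(Q2 2022) = 7.71×35 + 377.58×7 + 3.28×57 + 19.78×57 + 2.37×261 = 269.85 + 2643.06 + 186.96 + 1127.46 + 618.57 = 4845.9
ΣP(Q1 2022)Q(Q2 2022) = 7.02×35 + 297.44×7 + 4.04×57 + 13.80×57 + 2.28×261 = 245.7 + 2082.08 + 230.28 + 786.6 + 595.08 = 3939.74
P = 4845.9 / 3939.74 × 100 = 123.0005
Fisher = √(L × P) = √(123.4064 × 123.0005) = 123.2033

123.20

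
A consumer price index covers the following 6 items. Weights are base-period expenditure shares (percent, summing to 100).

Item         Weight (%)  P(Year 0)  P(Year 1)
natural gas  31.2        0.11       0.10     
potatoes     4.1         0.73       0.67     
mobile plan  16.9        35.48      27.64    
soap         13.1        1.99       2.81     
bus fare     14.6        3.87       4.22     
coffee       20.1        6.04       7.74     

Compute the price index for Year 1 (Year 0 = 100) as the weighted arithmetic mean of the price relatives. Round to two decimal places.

105.47

natural gas: 31.2 × (0.10/0.11) = 31.2 × 0.909091 = 28.3636
potatoes: 4.1 × (0.67/0.73) = 4.1 × 0.917808 = 3.7630
mobile plan: 16.9 × (27.64/35.48) = 16.9 × 0.779030 = 13.1656
soap: 13.1 × (2.81/1.99) = 13.1 × 1.412060 = 18.4980
bus fare: 14.6 × (4.22/3.87) = 14.6 × 1.090439 = 15.9204
coffee: 20.1 × (7.74/6.04) = 20.1 × 1.281457 = 25.7573
Index = Σ wᵢ·(p₁ᵢ/p₀ᵢ) = 28.3636 + 3.7630 + 13.1656 + 18.4980 + 15.9204 + 25.7573 = 105.4680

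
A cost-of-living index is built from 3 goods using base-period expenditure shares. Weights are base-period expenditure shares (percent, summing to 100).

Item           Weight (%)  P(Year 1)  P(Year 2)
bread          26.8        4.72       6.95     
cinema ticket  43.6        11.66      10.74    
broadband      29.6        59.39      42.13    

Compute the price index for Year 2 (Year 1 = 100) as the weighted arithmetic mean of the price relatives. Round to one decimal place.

bread: 26.8 × (6.95/4.72) = 26.8 × 1.472458 = 39.4619
cinema ticket: 43.6 × (10.74/11.66) = 43.6 × 0.921098 = 40.1599
broadband: 29.6 × (42.13/59.39) = 29.6 × 0.709379 = 20.9976
Index = Σ wᵢ·(p₁ᵢ/p₀ᵢ) = 39.4619 + 40.1599 + 20.9976 = 100.6193

100.6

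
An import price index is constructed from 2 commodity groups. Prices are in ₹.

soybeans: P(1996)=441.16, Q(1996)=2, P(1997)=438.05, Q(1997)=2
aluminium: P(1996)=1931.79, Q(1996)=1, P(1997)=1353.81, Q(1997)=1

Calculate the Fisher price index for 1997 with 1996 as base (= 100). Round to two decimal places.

79.24

Laspeyres component (base-period weights):
ΣP(1997)Q(1996) = 438.05×2 + 1353.81×1 = 876.1 + 1353.81 = 2229.91
ΣP(1996)Q(1996) = 441.16×2 + 1931.79×1 = 882.32 + 1931.79 = 2814.11
L = 2229.91 / 2814.11 × 100 = 79.2403
Paasche component (current-period weights):
ΣP(1997)Q(1997) = 438.05×2 + 1353.81×1 = 876.1 + 1353.81 = 2229.91
ΣP(1996)Q(1997) = 441.16×2 + 1931.79×1 = 882.32 + 1931.79 = 2814.11
P = 2229.91 / 2814.11 × 100 = 79.2403
Fisher = √(L × P) = √(79.2403 × 79.2403) = 79.2403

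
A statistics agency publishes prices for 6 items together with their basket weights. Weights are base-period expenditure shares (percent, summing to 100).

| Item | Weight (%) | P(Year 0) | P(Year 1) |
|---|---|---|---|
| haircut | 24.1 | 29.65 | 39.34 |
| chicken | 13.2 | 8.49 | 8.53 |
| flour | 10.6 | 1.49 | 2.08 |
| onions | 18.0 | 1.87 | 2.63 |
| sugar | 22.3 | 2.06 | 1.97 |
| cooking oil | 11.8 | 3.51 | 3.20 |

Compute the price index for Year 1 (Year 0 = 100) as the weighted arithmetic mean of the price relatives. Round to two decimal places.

haircut: 24.1 × (39.34/29.65) = 24.1 × 1.326813 = 31.9762
chicken: 13.2 × (8.53/8.49) = 13.2 × 1.004711 = 13.2622
flour: 10.6 × (2.08/1.49) = 10.6 × 1.395973 = 14.7973
onions: 18.0 × (2.63/1.87) = 18.0 × 1.406417 = 25.3155
sugar: 22.3 × (1.97/2.06) = 22.3 × 0.956311 = 21.3257
cooking oil: 11.8 × (3.20/3.51) = 11.8 × 0.911681 = 10.7578
Index = Σ wᵢ·(p₁ᵢ/p₀ᵢ) = 31.9762 + 13.2622 + 14.7973 + 25.3155 + 21.3257 + 10.7578 = 117.4348

117.43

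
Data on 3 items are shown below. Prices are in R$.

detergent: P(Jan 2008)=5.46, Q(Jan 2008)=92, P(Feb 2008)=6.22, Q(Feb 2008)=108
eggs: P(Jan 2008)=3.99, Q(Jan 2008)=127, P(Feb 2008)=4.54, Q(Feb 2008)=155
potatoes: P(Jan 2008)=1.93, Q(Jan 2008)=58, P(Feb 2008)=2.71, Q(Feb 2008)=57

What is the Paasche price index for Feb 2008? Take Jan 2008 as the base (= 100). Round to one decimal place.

116.1

Paasche price index uses current-period quantities as weights.
ΣP(Feb 2008)·Q(Feb 2008) = 6.22×108 + 4.54×155 + 2.71×57 = 671.76 + 703.7 + 154.47 = 1529.93
ΣP(Jan 2008)·Q(Feb 2008) = 5.46×108 + 3.99×155 + 1.93×57 = 589.68 + 618.45 + 110.01 = 1318.14
Index = 1529.93 / 1318.14 × 100 = 116.0673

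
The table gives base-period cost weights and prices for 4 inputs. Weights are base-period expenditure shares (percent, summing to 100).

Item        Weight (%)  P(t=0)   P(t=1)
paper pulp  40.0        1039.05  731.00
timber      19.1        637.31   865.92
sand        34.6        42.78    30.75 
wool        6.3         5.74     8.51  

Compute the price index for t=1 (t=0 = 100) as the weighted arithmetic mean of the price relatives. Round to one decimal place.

88.3

paper pulp: 40.0 × (731.00/1039.05) = 40.0 × 0.703527 = 28.1411
timber: 19.1 × (865.92/637.31) = 19.1 × 1.358711 = 25.9514
sand: 34.6 × (30.75/42.78) = 34.6 × 0.718794 = 24.8703
wool: 6.3 × (8.51/5.74) = 6.3 × 1.482578 = 9.3402
Index = Σ wᵢ·(p₁ᵢ/p₀ᵢ) = 28.1411 + 25.9514 + 24.8703 + 9.3402 = 88.3030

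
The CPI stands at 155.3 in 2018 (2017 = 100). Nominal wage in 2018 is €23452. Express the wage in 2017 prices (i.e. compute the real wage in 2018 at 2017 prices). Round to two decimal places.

Real = Nominal ÷ (Index/100) = 23452 ÷ (155.3/100)
     = 23452 ÷ 1.553 = 15101.0947

15101.09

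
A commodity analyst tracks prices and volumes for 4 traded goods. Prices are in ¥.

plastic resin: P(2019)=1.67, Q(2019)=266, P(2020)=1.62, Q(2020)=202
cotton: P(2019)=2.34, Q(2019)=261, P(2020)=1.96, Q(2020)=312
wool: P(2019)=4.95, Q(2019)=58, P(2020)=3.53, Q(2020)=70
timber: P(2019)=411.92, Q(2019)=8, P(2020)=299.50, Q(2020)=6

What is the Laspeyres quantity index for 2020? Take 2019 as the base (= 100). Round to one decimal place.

83.8

Laspeyres quantity index uses base-period prices as weights.
ΣP(2019)·Q(2020) = 1.67×202 + 2.34×312 + 4.95×70 + 411.92×6 = 337.34 + 730.08 + 346.5 + 2471.52 = 3885.44
ΣP(2019)·Q(2019) = 1.67×266 + 2.34×261 + 4.95×58 + 411.92×8 = 444.22 + 610.74 + 287.1 + 3295.36 = 4637.42
Index = 3885.44 / 4637.42 × 100 = 83.7845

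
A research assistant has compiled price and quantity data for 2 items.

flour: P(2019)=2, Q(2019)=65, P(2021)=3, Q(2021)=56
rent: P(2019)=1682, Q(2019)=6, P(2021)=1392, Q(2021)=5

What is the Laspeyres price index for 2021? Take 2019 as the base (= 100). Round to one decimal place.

83.6

Laspeyres price index uses base-period quantities as weights.
ΣP(2021)·Q(2019) = 3×65 + 1392×6 = 195 + 8352 = 8547
ΣP(2019)·Q(2019) = 2×65 + 1682×6 = 130 + 10092 = 10222
Index = 8547 / 10222 × 100 = 83.6138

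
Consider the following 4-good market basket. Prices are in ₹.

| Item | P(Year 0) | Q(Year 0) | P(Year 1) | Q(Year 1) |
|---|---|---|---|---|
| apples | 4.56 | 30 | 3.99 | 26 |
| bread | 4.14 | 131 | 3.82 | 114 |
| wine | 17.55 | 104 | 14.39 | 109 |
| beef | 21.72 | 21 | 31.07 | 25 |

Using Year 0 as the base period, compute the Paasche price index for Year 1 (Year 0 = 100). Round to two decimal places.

Paasche price index uses current-period quantities as weights.
ΣP(Year 1)·Q(Year 1) = 3.99×26 + 3.82×114 + 14.39×109 + 31.07×25 = 103.74 + 435.48 + 1568.51 + 776.75 = 2884.48
ΣP(Year 0)·Q(Year 1) = 4.56×26 + 4.14×114 + 17.55×109 + 21.72×25 = 118.56 + 471.96 + 1912.95 + 543 = 3046.47
Index = 2884.48 / 3046.47 × 100 = 94.6827

94.68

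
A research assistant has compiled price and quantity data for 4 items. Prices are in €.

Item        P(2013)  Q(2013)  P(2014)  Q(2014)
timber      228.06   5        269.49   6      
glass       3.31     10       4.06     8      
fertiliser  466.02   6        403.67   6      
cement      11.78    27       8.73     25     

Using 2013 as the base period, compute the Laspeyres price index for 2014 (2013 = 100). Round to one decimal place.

Laspeyres price index uses base-period quantities as weights.
ΣP(2014)·Q(2013) = 269.49×5 + 4.06×10 + 403.67×6 + 8.73×27 = 1347.45 + 40.6 + 2422.02 + 235.71 = 4045.78
ΣP(2013)·Q(2013) = 228.06×5 + 3.31×10 + 466.02×6 + 11.78×27 = 1140.3 + 33.1 + 2796.12 + 318.06 = 4287.58
Index = 4045.78 / 4287.58 × 100 = 94.3605

94.4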